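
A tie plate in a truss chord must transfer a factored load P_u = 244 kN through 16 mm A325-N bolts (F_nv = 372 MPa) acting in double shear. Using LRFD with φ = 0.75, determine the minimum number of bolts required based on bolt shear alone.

A_b = π·16²/4 = 201.1 mm².
Per-bolt design strength φR_n = 0.75 × 372 × 201.1 × 2 / 1000 = 112.2 kN.
n ≥ 244 / 112.2 = 2.175 → use 3 bolts.

3 bolts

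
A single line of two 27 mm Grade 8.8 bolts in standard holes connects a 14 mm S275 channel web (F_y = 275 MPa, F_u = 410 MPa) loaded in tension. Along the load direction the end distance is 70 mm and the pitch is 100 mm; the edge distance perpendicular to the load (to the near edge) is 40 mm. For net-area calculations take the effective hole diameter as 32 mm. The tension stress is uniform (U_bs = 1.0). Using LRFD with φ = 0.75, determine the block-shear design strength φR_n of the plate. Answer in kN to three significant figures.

Shear plane L_v = 70 + 1·100 = 170 mm; A_gv = 170 × 14 = 2380 mm².
A_nv = (170 − 1.5·32) × 14 = 1708 mm².
A_nt = (40 − 0.5·32) × 14 = 336 mm².
0.6 F_u A_nv = 420.2 kN; 0.6 F_y A_gv = 392.7 kN → shear yielding governs the shear term.
R_n = 392.7 + 1.0 × 410 × 336 / 1000 = 530.5 kN.
Design strength φR_n = 0.75 × 530.5 = 398 kN.

398 kN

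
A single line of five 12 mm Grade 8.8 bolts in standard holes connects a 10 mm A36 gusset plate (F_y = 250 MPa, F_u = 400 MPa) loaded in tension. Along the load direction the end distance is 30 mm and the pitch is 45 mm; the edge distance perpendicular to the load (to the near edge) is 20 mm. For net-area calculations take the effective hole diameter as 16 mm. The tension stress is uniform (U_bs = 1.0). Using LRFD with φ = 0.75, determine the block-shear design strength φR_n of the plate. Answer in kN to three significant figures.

272 kN

Shear plane L_v = 30 + 4·45 = 210 mm; A_gv = 210 × 10 = 2100 mm².
A_nv = (210 − 4.5·16) × 10 = 1380 mm².
A_nt = (20 − 0.5·16) × 10 = 120 mm².
0.6 F_u A_nv = 331.2 kN; 0.6 F_y A_gv = 315 kN → shear yielding governs the shear term.
R_n = 315 + 1.0 × 400 × 120 / 1000 = 363 kN.
Design strength φR_n = 0.75 × 363 = 272 kN.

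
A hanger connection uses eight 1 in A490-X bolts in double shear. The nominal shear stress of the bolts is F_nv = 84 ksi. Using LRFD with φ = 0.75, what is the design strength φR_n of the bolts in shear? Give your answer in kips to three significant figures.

A_b = π × 1² / 4 = 0.7854 in².
R_n = F_nv · A_b · n · n_s = 84 × 0.7854 × 8 × 2 = 1056 kips.
Design strength φR_n = 0.75 × 1056 = 792 kips.

792 kips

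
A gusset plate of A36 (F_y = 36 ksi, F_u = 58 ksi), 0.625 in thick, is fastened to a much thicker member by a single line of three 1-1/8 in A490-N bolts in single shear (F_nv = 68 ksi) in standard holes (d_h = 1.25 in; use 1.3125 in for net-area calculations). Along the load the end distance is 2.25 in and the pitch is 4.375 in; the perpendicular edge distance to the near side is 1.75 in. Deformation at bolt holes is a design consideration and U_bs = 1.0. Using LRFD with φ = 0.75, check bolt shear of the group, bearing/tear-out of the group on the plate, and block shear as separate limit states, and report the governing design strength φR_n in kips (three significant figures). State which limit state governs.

141 kips (block shear governs)

Bolt shear: A_b = π·1.125²/4 = 0.994 in²; R_n = 68 × 0.994 × 3 × 1 = 202.8 kips → 0.75 × 202.8 = 152 kips.
Bearing: edge l_c = 1.625, r_n = 70.69 kips; interior l_c = 3.125, r_n = 97.87 kips; R_n = 70.69 + 2·97.87 = 266.4 kips → 200 kips.
Block shear: A_gv = 6.875, A_nv = 4.824, A_nt = 0.6836 in²; R_n = min(0.6F_uA_nv, 0.6F_yA_gv) + U_bs·F_u·A_nt = 188.1 kips → 141 kips.
Block shear governs: 141 kips.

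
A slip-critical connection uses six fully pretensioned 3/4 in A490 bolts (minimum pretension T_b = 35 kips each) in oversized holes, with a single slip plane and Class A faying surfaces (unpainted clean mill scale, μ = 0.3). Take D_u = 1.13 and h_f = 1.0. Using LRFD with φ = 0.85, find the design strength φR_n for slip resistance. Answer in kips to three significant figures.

R_n = μ · D_u · h_f · T_b · n_s · n_b = 0.3 × 1.13 × 1.0 × 35 × 1 × 6 = 71.19 kips.
Design strength φR_n = 0.85 × 71.19 = 60.5 kips.

60.5 kips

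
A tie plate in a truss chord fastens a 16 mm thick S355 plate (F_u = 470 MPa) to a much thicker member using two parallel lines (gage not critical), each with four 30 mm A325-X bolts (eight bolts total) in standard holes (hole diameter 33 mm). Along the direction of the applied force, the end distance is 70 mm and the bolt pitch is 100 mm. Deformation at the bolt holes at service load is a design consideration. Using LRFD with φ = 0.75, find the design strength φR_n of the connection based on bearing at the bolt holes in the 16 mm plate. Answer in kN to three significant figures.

3160 kN

Per bolt r_n = 1.2 l_c t F_u ≤ 2.4 d t F_u; upper limit = 2.4 × 30 × 16 × 470 / 1000 = 541.4 kN.
Edge bolt: l_c = 70 − 33/2 = 53.5 mm → 1.2 × 53.5 × 16 × 470 / 1000 = 482.8 → r_n = 482.8 kN.
Interior bolts: l_c = 100 − 33 = 67 mm → 1.2 × 67 × 16 × 470 / 1000 = 604.6 → r_n = 541.4 kN.
R_n = 2 × 482.8 + 6 × 541.4 = 4214 kN.
Design strength φR_n = 0.75 × 4214 = 3160 kN.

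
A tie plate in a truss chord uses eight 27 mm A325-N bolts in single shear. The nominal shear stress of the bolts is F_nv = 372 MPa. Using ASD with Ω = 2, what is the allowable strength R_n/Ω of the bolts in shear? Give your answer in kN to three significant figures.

A_b = π × 27² / 4 = 572.6 mm².
R_n = F_nv · A_b · n · n_s = 372 × 572.6 × 8 × 1 / 1000 = 1704 kN.
Allowable strength R_n/Ω = 1704 / 2 = 852 kN.

852 kN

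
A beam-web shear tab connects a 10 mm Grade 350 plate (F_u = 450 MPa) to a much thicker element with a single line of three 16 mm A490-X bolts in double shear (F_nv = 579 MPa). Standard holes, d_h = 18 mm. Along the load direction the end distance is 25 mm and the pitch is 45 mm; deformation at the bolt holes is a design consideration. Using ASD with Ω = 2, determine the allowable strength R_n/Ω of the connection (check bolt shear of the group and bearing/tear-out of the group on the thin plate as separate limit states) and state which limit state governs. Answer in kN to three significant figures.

189 kN (bearing governs)

Bolt shear: A_b = π·16²/4 = 201.1 mm²; R_n = 579 × 201.1 × 3 × 2 / 1000 = 698.5 kN → 698.5 / 2 = 349 kN.
Bearing (1.2 l_c t F_u ≤ 2.4 d t F_u): upper limit = 2.4·16·10·450 / 1000 = 172.8 kN.
  Edge l_c = 25 − 18/2 = 16 → r_n = 86.4 kN; interior l_c = 45 − 18 = 27 → r_n = 145.8 kN.
  R_n,bearing = 1·86.4 + 2·145.8 = 378 kN → 378 / 2 = 189 kN.
Bearing governs: 189 kN.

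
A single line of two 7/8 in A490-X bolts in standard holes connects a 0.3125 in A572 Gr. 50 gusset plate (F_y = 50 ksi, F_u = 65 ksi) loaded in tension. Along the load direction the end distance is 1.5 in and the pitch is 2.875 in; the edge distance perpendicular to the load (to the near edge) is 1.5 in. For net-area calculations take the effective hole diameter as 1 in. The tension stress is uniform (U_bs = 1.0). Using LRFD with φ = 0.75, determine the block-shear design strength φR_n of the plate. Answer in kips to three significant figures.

Shear plane L_v = 1.5 + 1·2.875 = 4.375 in; A_gv = 4.375 × 0.3125 = 1.367 in².
A_nv = (4.375 − 1.5·1) × 0.3125 = 0.8984 in².
A_nt = (1.5 − 0.5·1) × 0.3125 = 0.3125 in².
0.6 F_u A_nv = 35.04 kips; 0.6 F_y A_gv = 41.02 kips → shear rupture governs the shear term.
R_n = 35.04 + 1.0 × 65 × 0.3125 = 55.35 kips.
Design strength φR_n = 0.75 × 55.35 = 41.5 kips.

41.5 kips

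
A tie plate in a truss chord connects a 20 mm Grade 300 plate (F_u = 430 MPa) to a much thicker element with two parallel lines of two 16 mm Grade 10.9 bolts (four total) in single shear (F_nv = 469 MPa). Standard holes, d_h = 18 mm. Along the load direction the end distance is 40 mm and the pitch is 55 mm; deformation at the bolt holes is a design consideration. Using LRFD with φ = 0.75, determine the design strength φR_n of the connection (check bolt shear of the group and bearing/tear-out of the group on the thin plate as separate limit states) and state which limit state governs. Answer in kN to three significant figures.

283 kN (bolt shear governs)

Bolt shear: A_b = π·16²/4 = 201.1 mm²; R_n = 469 × 201.1 × 4 × 1 / 1000 = 377.2 kN → 0.75 × 377.2 = 283 kN.
Bearing (1.2 l_c t F_u ≤ 2.4 d t F_u): upper limit = 2.4·16·20·430 / 1000 = 330.2 kN.
  Edge l_c = 40 − 18/2 = 31 → r_n = 319.9 kN; interior l_c = 55 − 18 = 37 → r_n = 330.2 kN.
  R_n,bearing = 2·319.9 + 2·330.2 = 1300 kN → 0.75 × 1300 = 975 kN.
Bolt shear governs: 283 kN.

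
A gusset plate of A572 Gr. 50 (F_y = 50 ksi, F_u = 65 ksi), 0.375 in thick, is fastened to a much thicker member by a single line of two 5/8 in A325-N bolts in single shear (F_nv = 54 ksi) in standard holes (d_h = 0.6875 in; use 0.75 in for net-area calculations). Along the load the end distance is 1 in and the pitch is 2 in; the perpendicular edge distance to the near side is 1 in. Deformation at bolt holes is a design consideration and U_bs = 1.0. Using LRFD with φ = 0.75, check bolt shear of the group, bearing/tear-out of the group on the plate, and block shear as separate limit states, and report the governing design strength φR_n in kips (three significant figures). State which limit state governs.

Bolt shear: A_b = π·0.625²/4 = 0.3068 in²; R_n = 54 × 0.3068 × 2 × 1 = 33.13 kips → 0.75 × 33.13 = 24.9 kips.
Bearing: edge l_c = 0.6562, r_n = 19.2 kips; interior l_c = 1.312, r_n = 36.56 kips; R_n = 19.2 + 1·36.56 = 55.76 kips → 41.8 kips.
Block shear: A_gv = 1.125, A_nv = 0.7031, A_nt = 0.2344 in²; R_n = min(0.6F_uA_nv, 0.6F_yA_gv) + U_bs·F_u·A_nt = 42.66 kips → 32 kips.
Bolt shear governs: 24.9 kips.

24.9 kips (bolt shear governs)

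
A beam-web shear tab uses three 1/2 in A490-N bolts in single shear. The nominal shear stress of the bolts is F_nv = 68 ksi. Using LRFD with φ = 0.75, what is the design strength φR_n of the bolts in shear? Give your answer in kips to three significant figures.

A_b = π × 0.5² / 4 = 0.1963 in².
R_n = F_nv · A_b · n · n_s = 68 × 0.1963 × 3 × 1 = 40.06 kips.
Design strength φR_n = 0.75 × 40.06 = 30 kips.

30 kips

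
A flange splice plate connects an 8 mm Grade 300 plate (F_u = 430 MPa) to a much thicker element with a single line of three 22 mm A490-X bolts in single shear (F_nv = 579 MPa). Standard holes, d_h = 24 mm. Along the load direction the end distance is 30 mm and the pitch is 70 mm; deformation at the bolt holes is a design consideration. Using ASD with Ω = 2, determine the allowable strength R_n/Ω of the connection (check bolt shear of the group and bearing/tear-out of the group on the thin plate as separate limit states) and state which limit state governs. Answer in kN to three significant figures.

Bolt shear: A_b = π·22²/4 = 380.1 mm²; R_n = 579 × 380.1 × 3 × 1 / 1000 = 660.3 kN → 660.3 / 2 = 330 kN.
Bearing (1.2 l_c t F_u ≤ 2.4 d t F_u): upper limit = 2.4·22·8·430 / 1000 = 181.6 kN.
  Edge l_c = 30 − 24/2 = 18 → r_n = 74.3 kN; interior l_c = 70 − 24 = 46 → r_n = 181.6 kN.
  R_n,bearing = 1·74.3 + 2·181.6 = 437.6 kN → 437.6 / 2 = 219 kN.
Bearing governs: 219 kN.

219 kN (bearing governs)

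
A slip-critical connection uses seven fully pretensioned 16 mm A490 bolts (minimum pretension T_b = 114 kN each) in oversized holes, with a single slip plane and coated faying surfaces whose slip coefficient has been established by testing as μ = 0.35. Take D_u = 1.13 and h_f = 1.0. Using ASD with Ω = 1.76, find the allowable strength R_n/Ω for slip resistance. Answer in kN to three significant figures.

R_n = μ · D_u · h_f · T_b · n_s · n_b = 0.35 × 1.13 × 1.0 × 114 × 1 × 7 = 315.6 kN.
Allowable strength R_n/Ω = 315.6 / 1.76 = 179 kN.

179 kN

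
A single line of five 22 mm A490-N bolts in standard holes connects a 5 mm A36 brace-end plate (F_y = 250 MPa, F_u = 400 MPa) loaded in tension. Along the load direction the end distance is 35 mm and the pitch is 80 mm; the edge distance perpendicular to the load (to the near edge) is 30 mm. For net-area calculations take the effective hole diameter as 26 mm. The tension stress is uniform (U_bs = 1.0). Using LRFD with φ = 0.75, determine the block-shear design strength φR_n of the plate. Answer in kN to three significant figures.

Shear plane L_v = 35 + 4·80 = 355 mm; A_gv = 355 × 5 = 1775 mm².
A_nv = (355 − 4.5·26) × 5 = 1190 mm².
A_nt = (30 − 0.5·26) × 5 = 85 mm².
0.6 F_u A_nv = 285.6 kN; 0.6 F_y A_gv = 266.2 kN → shear yielding governs the shear term.
R_n = 266.2 + 1.0 × 400 × 85 / 1000 = 300.2 kN.
Design strength φR_n = 0.75 × 300.2 = 225 kN.

225 kN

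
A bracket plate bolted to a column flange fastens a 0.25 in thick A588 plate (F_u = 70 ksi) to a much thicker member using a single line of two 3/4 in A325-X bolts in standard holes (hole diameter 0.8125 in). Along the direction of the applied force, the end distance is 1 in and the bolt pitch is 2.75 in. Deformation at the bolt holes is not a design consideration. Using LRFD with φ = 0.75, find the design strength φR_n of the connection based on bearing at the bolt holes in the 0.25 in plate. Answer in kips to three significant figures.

41.2 kips

Per bolt r_n = 1.5 l_c t F_u ≤ 3.0 d t F_u; upper limit = 3.0 × 0.75 × 0.25 × 70 = 39.38 kips.
Edge bolt: l_c = 1 − 0.8125/2 = 0.5938 in → 1.5 × 0.5938 × 0.25 × 70 = 15.59 → r_n = 15.59 kips.
Interior bolts: l_c = 2.75 − 0.8125 = 1.938 in → 1.5 × 1.938 × 0.25 × 70 = 50.86 → r_n = 39.38 kips.
R_n = 1 × 15.59 + 1 × 39.38 = 54.96 kips.
Design strength φR_n = 0.75 × 54.96 = 41.2 kips.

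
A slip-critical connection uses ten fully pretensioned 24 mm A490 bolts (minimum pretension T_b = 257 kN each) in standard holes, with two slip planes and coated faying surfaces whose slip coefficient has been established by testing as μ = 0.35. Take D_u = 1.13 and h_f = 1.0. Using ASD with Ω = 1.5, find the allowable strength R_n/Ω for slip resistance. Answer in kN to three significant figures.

R_n = μ · D_u · h_f · T_b · n_s · n_b = 0.35 × 1.13 × 1.0 × 257 × 2 × 10 = 2033 kN.
Allowable strength R_n/Ω = 2033 / 1.5 = 1360 kN.

1360 kN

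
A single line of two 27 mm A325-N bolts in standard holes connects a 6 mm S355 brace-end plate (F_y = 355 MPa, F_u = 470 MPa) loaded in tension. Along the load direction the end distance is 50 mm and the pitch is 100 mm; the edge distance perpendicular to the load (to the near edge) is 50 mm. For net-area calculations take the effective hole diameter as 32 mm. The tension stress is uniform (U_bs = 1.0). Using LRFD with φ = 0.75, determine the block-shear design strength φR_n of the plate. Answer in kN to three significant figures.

201 kN

Shear plane L_v = 50 + 1·100 = 150 mm; A_gv = 150 × 6 = 900 mm².
A_nv = (150 − 1.5·32) × 6 = 612 mm².
A_nt = (50 − 0.5·32) × 6 = 204 mm².
0.6 F_u A_nv = 172.6 kN; 0.6 F_y A_gv = 191.7 kN → shear rupture governs the shear term.
R_n = 172.6 + 1.0 × 470 × 204 / 1000 = 268.5 kN.
Design strength φR_n = 0.75 × 268.5 = 201 kN.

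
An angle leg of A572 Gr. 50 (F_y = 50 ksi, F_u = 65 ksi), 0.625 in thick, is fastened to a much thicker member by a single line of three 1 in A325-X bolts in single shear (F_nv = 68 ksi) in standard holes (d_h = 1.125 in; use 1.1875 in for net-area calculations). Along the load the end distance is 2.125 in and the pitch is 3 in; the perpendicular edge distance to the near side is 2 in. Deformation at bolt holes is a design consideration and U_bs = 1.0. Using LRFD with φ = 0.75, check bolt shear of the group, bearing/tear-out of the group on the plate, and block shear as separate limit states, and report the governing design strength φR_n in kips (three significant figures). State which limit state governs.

Bolt shear: A_b = π·1²/4 = 0.7854 in²; R_n = 68 × 0.7854 × 3 × 1 = 160.2 kips → 0.75 × 160.2 = 120 kips.
Bearing: edge l_c = 1.562, r_n = 76.17 kips; interior l_c = 1.875, r_n = 91.41 kips; R_n = 76.17 + 2·91.41 = 259 kips → 194 kips.
Block shear: A_gv = 5.078, A_nv = 3.223, A_nt = 0.8789 in²; R_n = min(0.6F_uA_nv, 0.6F_yA_gv) + U_bs·F_u·A_nt = 182.8 kips → 137 kips.
Bolt shear governs: 120 kips.

120 kips (bolt shear governs)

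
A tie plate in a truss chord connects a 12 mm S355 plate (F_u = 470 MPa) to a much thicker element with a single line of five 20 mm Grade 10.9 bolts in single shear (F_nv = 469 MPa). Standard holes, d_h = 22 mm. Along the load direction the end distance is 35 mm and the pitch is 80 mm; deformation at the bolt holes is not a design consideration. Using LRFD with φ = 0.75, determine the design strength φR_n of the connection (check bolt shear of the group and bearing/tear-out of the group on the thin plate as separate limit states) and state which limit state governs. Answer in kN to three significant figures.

553 kN (bolt shear governs)

Bolt shear: A_b = π·20²/4 = 314.2 mm²; R_n = 469 × 314.2 × 5 × 1 / 1000 = 736.7 kN → 0.75 × 736.7 = 553 kN.
Bearing (1.5 l_c t F_u ≤ 3.0 d t F_u): upper limit = 3.0·20·12·470 / 1000 = 338.4 kN.
  Edge l_c = 35 − 22/2 = 24 → r_n = 203 kN; interior l_c = 80 − 22 = 58 → r_n = 338.4 kN.
  R_n,bearing = 1·203 + 4·338.4 = 1557 kN → 0.75 × 1557 = 1170 kN.
Bolt shear governs: 553 kN.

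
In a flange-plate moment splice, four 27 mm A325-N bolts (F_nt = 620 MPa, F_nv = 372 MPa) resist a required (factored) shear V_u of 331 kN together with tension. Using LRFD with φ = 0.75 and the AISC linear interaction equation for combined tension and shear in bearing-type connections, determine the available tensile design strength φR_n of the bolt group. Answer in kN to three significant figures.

833 kN

A_b = π·27²/4 = 572.6 mm²; f_rv = 331 × 1000 / (4 × 572.6) = 144.5 MPa.
F'_nt = 1.3 F_nt − (F_nt / φF_nv) f_rv = 1.3·620 − (620/(0.75·372))·144.5 = 484.8 MPa, capped at F_nt → F'_nt = 484.8 MPa.
R_n = F'_nt · A_b · n = 484.8 × 572.6 × 4 / 1000 = 1110 kN.
Design strength φR_n = 0.75 × 1110 = 833 kN.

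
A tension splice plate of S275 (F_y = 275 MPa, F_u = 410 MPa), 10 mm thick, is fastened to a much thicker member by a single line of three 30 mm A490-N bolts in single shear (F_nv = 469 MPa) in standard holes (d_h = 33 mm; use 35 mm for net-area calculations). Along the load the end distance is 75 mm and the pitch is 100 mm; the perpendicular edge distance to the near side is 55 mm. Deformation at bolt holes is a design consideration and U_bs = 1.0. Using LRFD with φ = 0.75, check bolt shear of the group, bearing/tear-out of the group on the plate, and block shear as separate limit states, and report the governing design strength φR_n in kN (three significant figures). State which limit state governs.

Bolt shear: A_b = π·30²/4 = 706.9 mm²; R_n = 469 × 706.9 × 3 × 1 / 1000 = 994.5 kN → 0.75 × 994.5 = 746 kN.
Bearing: edge l_c = 58.5, r_n = 287.8 kN; interior l_c = 67, r_n = 295.2 kN; R_n = 287.8 + 2·295.2 = 878.2 kN → 659 kN.
Block shear: A_gv = 2750, A_nv = 1875, A_nt = 375 mm²; R_n = min(0.6F_uA_nv, 0.6F_yA_gv) + U_bs·F_u·A_nt = 607.5 kN → 456 kN.
Block shear governs: 456 kN.

456 kN (block shear governs)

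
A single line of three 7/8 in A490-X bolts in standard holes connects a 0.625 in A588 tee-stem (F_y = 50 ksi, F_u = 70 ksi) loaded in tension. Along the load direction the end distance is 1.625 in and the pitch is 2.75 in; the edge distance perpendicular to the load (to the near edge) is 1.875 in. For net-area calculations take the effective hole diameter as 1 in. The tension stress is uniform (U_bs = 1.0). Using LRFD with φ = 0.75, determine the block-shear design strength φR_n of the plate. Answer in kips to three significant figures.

136 kips

Shear plane L_v = 1.625 + 2·2.75 = 7.125 in; A_gv = 7.125 × 0.625 = 4.453 in².
A_nv = (7.125 − 2.5·1) × 0.625 = 2.891 in².
A_nt = (1.875 − 0.5·1) × 0.625 = 0.8594 in².
0.6 F_u A_nv = 121.4 kips; 0.6 F_y A_gv = 133.6 kips → shear rupture governs the shear term.
R_n = 121.4 + 1.0 × 70 × 0.8594 = 181.6 kips.
Design strength φR_n = 0.75 × 181.6 = 136 kips.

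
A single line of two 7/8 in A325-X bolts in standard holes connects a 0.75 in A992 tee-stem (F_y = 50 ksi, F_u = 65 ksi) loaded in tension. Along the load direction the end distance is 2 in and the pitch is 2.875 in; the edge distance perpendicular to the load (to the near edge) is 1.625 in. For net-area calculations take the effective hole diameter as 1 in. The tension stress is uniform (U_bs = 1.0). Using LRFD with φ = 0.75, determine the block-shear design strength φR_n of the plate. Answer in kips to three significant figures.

Shear plane L_v = 2 + 1·2.875 = 4.875 in; A_gv = 4.875 × 0.75 = 3.656 in².
A_nv = (4.875 − 1.5·1) × 0.75 = 2.531 in².
A_nt = (1.625 − 0.5·1) × 0.75 = 0.8438 in².
0.6 F_u A_nv = 98.72 kips; 0.6 F_y A_gv = 109.7 kips → shear rupture governs the shear term.
R_n = 98.72 + 1.0 × 65 × 0.8438 = 153.6 kips.
Design strength φR_n = 0.75 × 153.6 = 115 kips.

115 kips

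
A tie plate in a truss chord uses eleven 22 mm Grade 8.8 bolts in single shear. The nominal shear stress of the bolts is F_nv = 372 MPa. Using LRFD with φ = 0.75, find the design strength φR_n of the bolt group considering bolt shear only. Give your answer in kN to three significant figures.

1170 kN

A_b = π × 22² / 4 = 380.1 mm².
R_n = F_nv · A_b · n · n_s = 372 × 380.1 × 11 × 1 / 1000 = 1556 kN.
Design strength φR_n = 0.75 × 1556 = 1170 kN.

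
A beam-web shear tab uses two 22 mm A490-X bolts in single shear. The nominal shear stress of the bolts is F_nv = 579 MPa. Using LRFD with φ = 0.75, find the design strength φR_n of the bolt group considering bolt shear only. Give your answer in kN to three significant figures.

330 kN

A_b = π × 22² / 4 = 380.1 mm².
R_n = F_nv · A_b · n · n_s = 579 × 380.1 × 2 × 1 / 1000 = 440.2 kN.
Design strength φR_n = 0.75 × 440.2 = 330 kN.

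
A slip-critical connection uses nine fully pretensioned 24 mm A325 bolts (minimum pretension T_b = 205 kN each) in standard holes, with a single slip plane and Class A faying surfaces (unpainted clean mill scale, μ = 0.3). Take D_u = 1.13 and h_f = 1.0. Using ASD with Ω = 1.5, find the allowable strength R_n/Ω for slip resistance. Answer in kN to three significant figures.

417 kN

R_n = μ · D_u · h_f · T_b · n_s · n_b = 0.3 × 1.13 × 1.0 × 205 × 1 × 9 = 625.5 kN.
Allowable strength R_n/Ω = 625.5 / 1.5 = 417 kN.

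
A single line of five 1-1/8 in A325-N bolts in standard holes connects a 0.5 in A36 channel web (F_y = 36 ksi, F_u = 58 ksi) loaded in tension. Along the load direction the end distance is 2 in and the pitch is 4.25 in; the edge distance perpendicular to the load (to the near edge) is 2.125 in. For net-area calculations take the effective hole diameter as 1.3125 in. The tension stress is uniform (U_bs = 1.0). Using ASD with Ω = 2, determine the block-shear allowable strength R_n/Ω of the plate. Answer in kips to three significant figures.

Shear plane L_v = 2 + 4·4.25 = 19 in; A_gv = 19 × 0.5 = 9.5 in².
A_nv = (19 − 4.5·1.3125) × 0.5 = 6.547 in².
A_nt = (2.125 − 0.5·1.3125) × 0.5 = 0.7344 in².
0.6 F_u A_nv = 227.8 kips; 0.6 F_y A_gv = 205.2 kips → shear yielding governs the shear term.
R_n = 205.2 + 1.0 × 58 × 0.7344 = 247.8 kips.
Allowable strength R_n/Ω = 247.8 / 2 = 124 kips.

124 kips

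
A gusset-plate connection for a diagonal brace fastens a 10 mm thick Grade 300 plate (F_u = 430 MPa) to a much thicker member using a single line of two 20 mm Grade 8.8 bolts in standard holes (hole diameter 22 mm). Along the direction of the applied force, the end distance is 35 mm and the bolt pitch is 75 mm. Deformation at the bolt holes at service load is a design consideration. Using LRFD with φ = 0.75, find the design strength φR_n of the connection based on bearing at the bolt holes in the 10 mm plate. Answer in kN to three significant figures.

248 kN

Per bolt r_n = 1.2 l_c t F_u ≤ 2.4 d t F_u; upper limit = 2.4 × 20 × 10 × 430 / 1000 = 206.4 kN.
Edge bolt: l_c = 35 − 22/2 = 24 mm → 1.2 × 24 × 10 × 430 / 1000 = 123.8 → r_n = 123.8 kN.
Interior bolts: l_c = 75 − 22 = 53 mm → 1.2 × 53 × 10 × 430 / 1000 = 273.5 → r_n = 206.4 kN.
R_n = 1 × 123.8 + 1 × 206.4 = 330.2 kN.
Design strength φR_n = 0.75 × 330.2 = 248 kN.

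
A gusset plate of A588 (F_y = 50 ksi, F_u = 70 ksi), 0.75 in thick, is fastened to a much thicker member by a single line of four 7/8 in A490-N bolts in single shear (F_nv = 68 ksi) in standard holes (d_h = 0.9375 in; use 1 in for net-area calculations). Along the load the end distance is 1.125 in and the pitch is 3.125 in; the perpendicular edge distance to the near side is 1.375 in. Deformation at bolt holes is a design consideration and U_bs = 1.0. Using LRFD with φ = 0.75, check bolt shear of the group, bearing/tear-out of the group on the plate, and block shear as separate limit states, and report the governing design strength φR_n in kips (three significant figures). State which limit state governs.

123 kips (bolt shear governs)

Bolt shear: A_b = π·0.875²/4 = 0.6013 in²; R_n = 68 × 0.6013 × 4 × 1 = 163.6 kips → 0.75 × 163.6 = 123 kips.
Bearing: edge l_c = 0.6562, r_n = 41.34 kips; interior l_c = 2.188, r_n = 110.3 kips; R_n = 41.34 + 3·110.3 = 372.1 kips → 279 kips.
Block shear: A_gv = 7.875, A_nv = 5.25, A_nt = 0.6562 in²; R_n = min(0.6F_uA_nv, 0.6F_yA_gv) + U_bs·F_u·A_nt = 266.4 kips → 200 kips.
Bolt shear governs: 123 kips.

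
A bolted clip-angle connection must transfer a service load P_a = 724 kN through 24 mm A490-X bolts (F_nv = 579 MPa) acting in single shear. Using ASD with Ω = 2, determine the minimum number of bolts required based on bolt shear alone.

6 bolts

A_b = π·24²/4 = 452.4 mm².
Per-bolt allowable strength R_n/Ω = 579 × 452.4 × 1 / 1000 / 2 = 131 kN.
n ≥ 724 / 131 = 5.528 → use 6 bolts.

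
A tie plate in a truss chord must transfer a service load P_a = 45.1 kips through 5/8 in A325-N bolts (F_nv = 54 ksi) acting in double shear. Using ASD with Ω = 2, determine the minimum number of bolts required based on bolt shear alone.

A_b = π·0.625²/4 = 0.3068 in².
Per-bolt allowable strength R_n/Ω = 54 × 0.3068 × 2 / 2 = 16.57 kips.
n ≥ 45.1 / 16.57 = 2.722 → use 3 bolts.

3 bolts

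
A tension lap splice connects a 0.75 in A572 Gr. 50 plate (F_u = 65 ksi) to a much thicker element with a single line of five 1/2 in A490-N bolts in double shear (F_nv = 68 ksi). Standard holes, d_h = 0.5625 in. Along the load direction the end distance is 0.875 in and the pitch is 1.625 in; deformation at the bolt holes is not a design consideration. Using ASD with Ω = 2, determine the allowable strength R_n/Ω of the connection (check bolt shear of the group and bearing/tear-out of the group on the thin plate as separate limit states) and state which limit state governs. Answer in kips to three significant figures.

66.8 kips (bolt shear governs)

Bolt shear: A_b = π·0.5²/4 = 0.1963 in²; R_n = 68 × 0.1963 × 5 × 2 = 133.5 kips → 133.5 / 2 = 66.8 kips.
Bearing (1.5 l_c t F_u ≤ 3.0 d t F_u): upper limit = 3.0·0.5·0.75·65 = 73.12 kips.
  Edge l_c = 0.875 − 0.5625/2 = 0.5938 → r_n = 43.42 kips; interior l_c = 1.625 − 0.5625 = 1.062 → r_n = 73.12 kips.
  R_n,bearing = 1·43.42 + 4·73.12 = 335.9 kips → 335.9 / 2 = 168 kips.
Bolt shear governs: 66.8 kips.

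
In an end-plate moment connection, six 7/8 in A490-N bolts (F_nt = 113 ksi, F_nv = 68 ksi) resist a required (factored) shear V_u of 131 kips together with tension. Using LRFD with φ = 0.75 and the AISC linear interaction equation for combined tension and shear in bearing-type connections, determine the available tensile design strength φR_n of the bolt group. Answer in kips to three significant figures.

180 kips

A_b = π·0.875²/4 = 0.6013 in²; f_rv = 131 / (6 × 0.6013) = 36.31 ksi.
F'_nt = 1.3 F_nt − (F_nt / φF_nv) f_rv = 1.3·113 − (113/(0.75·68))·36.31 = 66.45 ksi, capped at F_nt → F'_nt = 66.45 ksi.
R_n = F'_nt · A_b · n = 66.45 × 0.6013 × 6 = 239.7 kips.
Design strength φR_n = 0.75 × 239.7 = 180 kips.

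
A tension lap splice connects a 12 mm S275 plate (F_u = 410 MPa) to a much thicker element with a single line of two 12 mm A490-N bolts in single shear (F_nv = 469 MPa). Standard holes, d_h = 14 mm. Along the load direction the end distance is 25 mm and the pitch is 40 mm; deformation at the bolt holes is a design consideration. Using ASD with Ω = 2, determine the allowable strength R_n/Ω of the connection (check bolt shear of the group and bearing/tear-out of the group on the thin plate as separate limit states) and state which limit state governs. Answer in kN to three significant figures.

Bolt shear: A_b = π·12²/4 = 113.1 mm²; R_n = 469 × 113.1 × 2 × 1 / 1000 = 106.1 kN → 106.1 / 2 = 53 kN.
Bearing (1.2 l_c t F_u ≤ 2.4 d t F_u): upper limit = 2.4·12·12·410 / 1000 = 141.7 kN.
  Edge l_c = 25 − 14/2 = 18 → r_n = 106.3 kN; interior l_c = 40 − 14 = 26 → r_n = 141.7 kN.
  R_n,bearing = 1·106.3 + 1·141.7 = 248 kN → 248 / 2 = 124 kN.
Bolt shear governs: 53 kN.

53 kN (bolt shear governs)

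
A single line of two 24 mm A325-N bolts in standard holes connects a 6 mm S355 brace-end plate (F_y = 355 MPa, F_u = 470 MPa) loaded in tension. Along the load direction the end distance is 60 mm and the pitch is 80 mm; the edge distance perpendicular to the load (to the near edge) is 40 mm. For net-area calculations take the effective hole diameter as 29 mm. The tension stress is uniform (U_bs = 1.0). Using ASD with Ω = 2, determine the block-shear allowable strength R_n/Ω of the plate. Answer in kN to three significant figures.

118 kN

Shear plane L_v = 60 + 1·80 = 140 mm; A_gv = 140 × 6 = 840 mm².
A_nv = (140 − 1.5·29) × 6 = 579 mm².
A_nt = (40 − 0.5·29) × 6 = 153 mm².
0.6 F_u A_nv = 163.3 kN; 0.6 F_y A_gv = 178.9 kN → shear rupture governs the shear term.
R_n = 163.3 + 1.0 × 470 × 153 / 1000 = 235.2 kN.
Allowable strength R_n/Ω = 235.2 / 2 = 118 kN.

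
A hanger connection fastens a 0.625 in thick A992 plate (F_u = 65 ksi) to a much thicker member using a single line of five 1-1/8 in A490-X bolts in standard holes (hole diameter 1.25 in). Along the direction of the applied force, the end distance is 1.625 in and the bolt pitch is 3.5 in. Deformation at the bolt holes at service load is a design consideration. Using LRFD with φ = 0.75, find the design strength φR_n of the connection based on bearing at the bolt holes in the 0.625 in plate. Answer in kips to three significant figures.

366 kips

Per bolt r_n = 1.2 l_c t F_u ≤ 2.4 d t F_u; upper limit = 2.4 × 1.125 × 0.625 × 65 = 109.7 kips.
Edge bolt: l_c = 1.625 − 1.25/2 = 1 in → 1.2 × 1 × 0.625 × 65 = 48.75 → r_n = 48.75 kips.
Interior bolts: l_c = 3.5 − 1.25 = 2.25 in → 1.2 × 2.25 × 0.625 × 65 = 109.7 → r_n = 109.7 kips.
R_n = 1 × 48.75 + 4 × 109.7 = 487.5 kips.
Design strength φR_n = 0.75 × 487.5 = 366 kips.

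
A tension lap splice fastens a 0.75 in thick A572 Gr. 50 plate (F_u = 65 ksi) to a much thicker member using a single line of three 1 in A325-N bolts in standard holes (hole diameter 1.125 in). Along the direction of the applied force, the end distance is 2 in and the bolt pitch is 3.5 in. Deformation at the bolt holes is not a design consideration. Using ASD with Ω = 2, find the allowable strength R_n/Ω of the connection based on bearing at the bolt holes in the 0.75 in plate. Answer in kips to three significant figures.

199 kips

Per bolt r_n = 1.5 l_c t F_u ≤ 3.0 d t F_u; upper limit = 3.0 × 1 × 0.75 × 65 = 146.2 kips.
Edge bolt: l_c = 2 − 1.125/2 = 1.438 in → 1.5 × 1.438 × 0.75 × 65 = 105.1 → r_n = 105.1 kips.
Interior bolts: l_c = 3.5 − 1.125 = 2.375 in → 1.5 × 2.375 × 0.75 × 65 = 173.7 → r_n = 146.2 kips.
R_n = 1 × 105.1 + 2 × 146.2 = 397.6 kips.
Allowable strength R_n/Ω = 397.6 / 2 = 199 kips.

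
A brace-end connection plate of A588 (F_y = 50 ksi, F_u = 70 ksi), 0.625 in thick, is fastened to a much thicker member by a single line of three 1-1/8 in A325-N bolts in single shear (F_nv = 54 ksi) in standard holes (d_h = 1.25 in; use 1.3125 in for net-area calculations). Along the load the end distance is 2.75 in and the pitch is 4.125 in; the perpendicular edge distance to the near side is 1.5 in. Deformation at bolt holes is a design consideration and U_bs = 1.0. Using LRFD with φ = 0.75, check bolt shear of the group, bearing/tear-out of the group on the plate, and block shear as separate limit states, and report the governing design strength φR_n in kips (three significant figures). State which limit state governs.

Bolt shear: A_b = π·1.125²/4 = 0.994 in²; R_n = 54 × 0.994 × 3 × 1 = 161 kips → 0.75 × 161 = 121 kips.
Bearing: edge l_c = 2.125, r_n = 111.6 kips; interior l_c = 2.875, r_n = 118.1 kips; R_n = 111.6 + 2·118.1 = 347.8 kips → 261 kips.
Block shear: A_gv = 6.875, A_nv = 4.824, A_nt = 0.5273 in²; R_n = min(0.6F_uA_nv, 0.6F_yA_gv) + U_bs·F_u·A_nt = 239.5 kips → 180 kips.
Bolt shear governs: 121 kips.

121 kips (bolt shear governs)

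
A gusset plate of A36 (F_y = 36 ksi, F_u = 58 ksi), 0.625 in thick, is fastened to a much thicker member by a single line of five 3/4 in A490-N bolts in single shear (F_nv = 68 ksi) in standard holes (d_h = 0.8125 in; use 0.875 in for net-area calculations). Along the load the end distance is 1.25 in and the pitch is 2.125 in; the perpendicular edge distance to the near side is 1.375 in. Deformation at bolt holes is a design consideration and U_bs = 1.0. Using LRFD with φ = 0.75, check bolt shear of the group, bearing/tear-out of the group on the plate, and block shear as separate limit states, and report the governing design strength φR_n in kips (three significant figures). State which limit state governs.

Bolt shear: A_b = π·0.75²/4 = 0.4418 in²; R_n = 68 × 0.4418 × 5 × 1 = 150.2 kips → 0.75 × 150.2 = 113 kips.
Bearing: edge l_c = 0.8438, r_n = 36.7 kips; interior l_c = 1.312, r_n = 57.09 kips; R_n = 36.7 + 4·57.09 = 265.1 kips → 199 kips.
Block shear: A_gv = 6.094, A_nv = 3.633, A_nt = 0.5859 in²; R_n = min(0.6F_uA_nv, 0.6F_yA_gv) + U_bs·F_u·A_nt = 160.4 kips → 120 kips.
Bolt shear governs: 113 kips.

113 kips (bolt shear governs)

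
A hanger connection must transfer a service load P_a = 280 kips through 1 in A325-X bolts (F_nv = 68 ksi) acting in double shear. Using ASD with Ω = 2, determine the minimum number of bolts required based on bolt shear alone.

A_b = π·1²/4 = 0.7854 in².
Per-bolt allowable strength R_n/Ω = 68 × 0.7854 × 2 / 2 = 53.41 kips.
n ≥ 280 / 53.41 = 5.243 → use 6 bolts.

6 bolts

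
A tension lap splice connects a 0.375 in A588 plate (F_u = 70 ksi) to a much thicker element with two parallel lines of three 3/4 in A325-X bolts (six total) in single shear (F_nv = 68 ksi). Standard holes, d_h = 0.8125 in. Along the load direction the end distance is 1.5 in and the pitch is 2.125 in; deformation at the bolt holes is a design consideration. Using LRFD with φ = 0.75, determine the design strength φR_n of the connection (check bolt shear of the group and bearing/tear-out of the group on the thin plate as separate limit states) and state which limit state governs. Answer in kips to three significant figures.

Bolt shear: A_b = π·0.75²/4 = 0.4418 in²; R_n = 68 × 0.4418 × 6 × 1 = 180.2 kips → 0.75 × 180.2 = 135 kips.
Bearing (1.2 l_c t F_u ≤ 2.4 d t F_u): upper limit = 2.4·0.75·0.375·70 = 47.25 kips.
  Edge l_c = 1.5 − 0.8125/2 = 1.094 → r_n = 34.45 kips; interior l_c = 2.125 − 0.8125 = 1.312 → r_n = 41.34 kips.
  R_n,bearing = 2·34.45 + 4·41.34 = 234.3 kips → 0.75 × 234.3 = 176 kips.
Bolt shear governs: 135 kips.

135 kips (bolt shear governs)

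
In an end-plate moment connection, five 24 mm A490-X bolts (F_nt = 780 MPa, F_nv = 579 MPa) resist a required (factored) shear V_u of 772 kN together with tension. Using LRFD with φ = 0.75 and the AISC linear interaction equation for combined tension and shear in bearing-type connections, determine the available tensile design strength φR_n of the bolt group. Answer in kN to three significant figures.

680 kN

A_b = π·24²/4 = 452.4 mm²; f_rv = 772 × 1000 / (5 × 452.4) = 341.3 MPa.
F'_nt = 1.3 F_nt − (F_nt / φF_nv) f_rv = 1.3·780 − (780/(0.75·579))·341.3 = 401 MPa, capped at F_nt → F'_nt = 401 MPa.
R_n = F'_nt · A_b · n = 401 × 452.4 × 5 / 1000 = 906.9 kN.
Design strength φR_n = 0.75 × 906.9 = 680 kN.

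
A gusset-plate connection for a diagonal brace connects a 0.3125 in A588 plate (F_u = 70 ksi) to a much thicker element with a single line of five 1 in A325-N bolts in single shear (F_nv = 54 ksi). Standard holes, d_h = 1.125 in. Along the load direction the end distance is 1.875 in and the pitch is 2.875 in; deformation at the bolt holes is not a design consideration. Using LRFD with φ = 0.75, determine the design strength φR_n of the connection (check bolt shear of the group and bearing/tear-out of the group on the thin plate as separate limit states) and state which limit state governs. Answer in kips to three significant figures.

159 kips (bolt shear governs)

Bolt shear: A_b = π·1²/4 = 0.7854 in²; R_n = 54 × 0.7854 × 5 × 1 = 212.1 kips → 0.75 × 212.1 = 159 kips.
Bearing (1.5 l_c t F_u ≤ 3.0 d t F_u): upper limit = 3.0·1·0.3125·70 = 65.62 kips.
  Edge l_c = 1.875 − 1.125/2 = 1.312 → r_n = 43.07 kips; interior l_c = 2.875 − 1.125 = 1.75 → r_n = 57.42 kips.
  R_n,bearing = 1·43.07 + 4·57.42 = 272.8 kips → 0.75 × 272.8 = 205 kips.
Bolt shear governs: 159 kips.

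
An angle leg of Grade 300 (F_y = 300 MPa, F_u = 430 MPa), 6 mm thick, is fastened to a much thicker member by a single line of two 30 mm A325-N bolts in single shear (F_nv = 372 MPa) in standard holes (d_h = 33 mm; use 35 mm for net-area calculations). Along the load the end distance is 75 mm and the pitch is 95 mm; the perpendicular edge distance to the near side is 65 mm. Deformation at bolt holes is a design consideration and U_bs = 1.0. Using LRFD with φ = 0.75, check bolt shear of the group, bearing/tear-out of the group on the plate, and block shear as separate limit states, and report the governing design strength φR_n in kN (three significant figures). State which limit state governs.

228 kN (block shear governs)

Bolt shear: A_b = π·30²/4 = 706.9 mm²; R_n = 372 × 706.9 × 2 × 1 / 1000 = 525.9 kN → 0.75 × 525.9 = 394 kN.
Bearing: edge l_c = 58.5, r_n = 181.1 kN; interior l_c = 62, r_n = 185.8 kN; R_n = 181.1 + 1·185.8 = 366.9 kN → 275 kN.
Block shear: A_gv = 1020, A_nv = 705, A_nt = 285 mm²; R_n = min(0.6F_uA_nv, 0.6F_yA_gv) + U_bs·F_u·A_nt = 304.4 kN → 228 kN.
Block shear governs: 228 kN.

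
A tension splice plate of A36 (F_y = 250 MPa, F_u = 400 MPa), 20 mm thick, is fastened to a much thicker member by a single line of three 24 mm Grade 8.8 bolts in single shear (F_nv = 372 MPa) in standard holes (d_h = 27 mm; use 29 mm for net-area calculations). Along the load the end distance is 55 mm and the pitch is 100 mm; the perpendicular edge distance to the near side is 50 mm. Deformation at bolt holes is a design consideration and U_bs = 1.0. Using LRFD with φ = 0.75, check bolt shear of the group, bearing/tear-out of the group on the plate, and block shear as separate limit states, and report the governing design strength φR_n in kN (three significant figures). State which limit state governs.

Bolt shear: A_b = π·24²/4 = 452.4 mm²; R_n = 372 × 452.4 × 3 × 1 / 1000 = 504.9 kN → 0.75 × 504.9 = 379 kN.
Bearing: edge l_c = 41.5, r_n = 398.4 kN; interior l_c = 73, r_n = 460.8 kN; R_n = 398.4 + 2·460.8 = 1320 kN → 990 kN.
Block shear: A_gv = 5100, A_nv = 3650, A_nt = 710 mm²; R_n = min(0.6F_uA_nv, 0.6F_yA_gv) + U_bs·F_u·A_nt = 1049 kN → 787 kN.
Bolt shear governs: 379 kN.

379 kN (bolt shear governs)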